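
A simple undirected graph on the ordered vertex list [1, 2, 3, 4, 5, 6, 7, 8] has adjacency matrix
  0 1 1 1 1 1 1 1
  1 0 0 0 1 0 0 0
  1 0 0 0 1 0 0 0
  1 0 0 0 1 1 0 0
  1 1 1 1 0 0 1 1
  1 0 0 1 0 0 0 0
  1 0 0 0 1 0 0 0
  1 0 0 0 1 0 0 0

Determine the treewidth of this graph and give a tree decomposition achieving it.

The largest bag has 3 vertices, giving width 2; this decomposition certifies tw(G) ≤ 2. Conversely, {1, 2, 5} is a clique of size 3, and the vertices of any clique must share a bag in every tree decomposition; so some bag has ≥ 3 vertices and tw(G) ≥ 2. Therefore the treewidth is 2.

Treewidth 2.
One such decomposition:
Bags: B1 = {1, 4, 5}  B2 = {1, 4, 6}  B3 = {1, 5, 8}  B4 = {1, 3, 5}  B5 = {1, 5, 7}  B6 = {1, 2, 5}
Tree: B1–B2, B1–B3, B1–B4, B1–B5, B3–B6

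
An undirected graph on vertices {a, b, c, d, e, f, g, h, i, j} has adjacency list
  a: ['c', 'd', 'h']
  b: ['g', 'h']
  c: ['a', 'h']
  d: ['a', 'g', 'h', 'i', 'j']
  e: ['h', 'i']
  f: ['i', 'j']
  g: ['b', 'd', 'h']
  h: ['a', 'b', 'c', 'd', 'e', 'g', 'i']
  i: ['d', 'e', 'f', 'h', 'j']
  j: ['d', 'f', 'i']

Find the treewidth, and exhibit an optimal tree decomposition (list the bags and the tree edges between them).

Every bag has size at most 3, so the width is 3 − 1 = 2 and tw(G) ≤ 2. On the other hand G contains the 3-clique {d, i, j}. A clique must lie in a single bag of any decomposition, so no decomposition can have width below 2. Therefore the treewidth is 2.

Treewidth 2.
One optimal decomposition is:
Bags: B1 = {d, h, i}  B2 = {d, i, j}  B3 = {f, i, j}  B4 = {e, h, i}  B5 = {d, g, h}  B6 = {b, g, h}  B7 = {a, d, h}  B8 = {a, c, h}
Tree: B1–B2, B2–B3, B1–B4, B1–B5, B5–B6, B1–B7, B7–B8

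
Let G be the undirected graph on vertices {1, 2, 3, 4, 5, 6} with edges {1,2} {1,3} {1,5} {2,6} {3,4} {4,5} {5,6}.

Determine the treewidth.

2

A width-2 tree decomposition is:
Bags: B1 = {3, 4, 5}  B2 = {1, 3, 5}  B3 = {1, 5, 6}  B4 = {1, 2, 6}
Tree: B1–B2, B2–B3, B3–B4
Every bag has size at most 3, so the width is 3 − 1 = 2 and tw(G) ≤ 2. For the lower bound, G contains the cycle 4–3–1–5–4, so G is not a forest; only forests have treewidth ≤ 1, hence tw(G) ≥ 2. The upper and lower bounds meet at 2, so that is the treewidth.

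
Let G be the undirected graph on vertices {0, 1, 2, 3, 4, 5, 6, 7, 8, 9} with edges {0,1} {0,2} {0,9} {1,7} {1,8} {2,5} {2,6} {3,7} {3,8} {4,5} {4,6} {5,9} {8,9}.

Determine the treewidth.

2

A width-2 tree decomposition is:
Bags: B1 = {1, 3, 7}  B2 = {1, 3, 8}  B3 = {0, 1, 8}  B4 = {0, 8, 9}  B5 = {0, 2, 9}  B6 = {2, 5, 9}  B7 = {2, 5, 6}  B8 = {4, 5, 6}
Tree: B1–B2, B2–B3, B3–B4, B4–B5, B5–B6, B6–B7, B7–B8
Every bag has size at most 3, so the width is 3 − 1 = 2 and tw(G) ≤ 2. The edges 7–3–8–1–7 form a cycle, so G is not a tree and its treewidth is at least 2. Combining the bounds, tw(G) = 2.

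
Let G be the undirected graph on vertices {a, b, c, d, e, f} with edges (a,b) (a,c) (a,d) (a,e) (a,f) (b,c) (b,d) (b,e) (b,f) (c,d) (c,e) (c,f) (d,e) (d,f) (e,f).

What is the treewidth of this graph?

5

A width-5 tree decomposition is:
Bags: B1 = {a, b, c, d, e, f}
Tree: (single bag)
A single bag containing all 6 vertices is trivially a valid decomposition of width 5. For the lower bound, the 6 vertices {a, b, c, d, e, f} are pairwise adjacent, and any tree decomposition puts a clique entirely inside one bag — forcing width ≥ 5. Therefore the treewidth is 5.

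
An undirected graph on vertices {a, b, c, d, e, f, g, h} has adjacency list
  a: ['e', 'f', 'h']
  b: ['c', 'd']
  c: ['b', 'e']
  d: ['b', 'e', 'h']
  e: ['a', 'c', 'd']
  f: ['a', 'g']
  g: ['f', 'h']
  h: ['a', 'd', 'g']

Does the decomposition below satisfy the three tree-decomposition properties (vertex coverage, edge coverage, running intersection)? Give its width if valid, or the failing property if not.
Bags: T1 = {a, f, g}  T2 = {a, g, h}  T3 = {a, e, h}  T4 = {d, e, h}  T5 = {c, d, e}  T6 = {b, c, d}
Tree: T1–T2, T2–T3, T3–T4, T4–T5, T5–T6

Every vertex of G appears in some bag (union = {a, b, c, d, e, f, g, h}); every edge is covered by a bag; and for each vertex v the set of bags containing v is connected in the bag tree. The decomposition is therefore valid. The largest bag has 3 vertices, so the width is 2.

Yes; width 2.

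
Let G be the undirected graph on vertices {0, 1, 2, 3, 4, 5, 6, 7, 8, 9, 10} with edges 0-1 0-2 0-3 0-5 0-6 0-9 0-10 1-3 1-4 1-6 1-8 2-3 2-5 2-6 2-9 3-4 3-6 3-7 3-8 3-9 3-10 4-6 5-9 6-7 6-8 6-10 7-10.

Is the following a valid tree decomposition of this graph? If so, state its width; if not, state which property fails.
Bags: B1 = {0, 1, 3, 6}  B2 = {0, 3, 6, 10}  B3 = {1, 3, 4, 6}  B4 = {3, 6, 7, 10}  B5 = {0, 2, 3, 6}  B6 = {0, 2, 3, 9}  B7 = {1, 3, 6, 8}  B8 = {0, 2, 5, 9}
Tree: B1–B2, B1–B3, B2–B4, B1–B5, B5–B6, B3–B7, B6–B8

Yes; width 3.

Vertex coverage: the bags together contain {0, 1, 2, 3, 4, 5, 6, 7, 8, 9, 10}, the full vertex set. Edge coverage: each edge of G has both endpoints in at least one bag. Running intersection: for every vertex, the bags containing it form a connected subtree. All three properties hold, so this is a valid tree decomposition of width max|bag| − 1 = 3, and hence tw(G) ≤ 3.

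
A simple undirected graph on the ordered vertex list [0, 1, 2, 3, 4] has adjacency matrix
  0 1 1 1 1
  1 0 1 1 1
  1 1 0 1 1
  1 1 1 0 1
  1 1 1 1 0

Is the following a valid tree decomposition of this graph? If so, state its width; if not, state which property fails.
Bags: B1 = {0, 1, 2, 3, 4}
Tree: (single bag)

Checking the three conditions: (i) the bags cover all of {0, 1, 2, 3, 4}; (ii) for each edge, some bag contains both endpoints; (iii) the bags containing any fixed vertex form a subtree. All hold, so the decomposition is valid with width 5 − 1 = 4.

Yes; width 4.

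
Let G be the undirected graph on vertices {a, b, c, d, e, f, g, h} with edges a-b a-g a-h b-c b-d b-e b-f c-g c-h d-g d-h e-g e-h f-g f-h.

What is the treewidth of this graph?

A width-3 tree decomposition is:
Bags: B1 = {b, c, g, h}  B2 = {b, f, g, h}  B3 = {a, b, g, h}  B4 = {b, d, g, h}  B5 = {b, e, g, h}
Tree: B1–B2, B2–B3, B3–B4, B4–B5
The largest bag has 4 vertices, giving width 3; this decomposition certifies tw(G) ≤ 3. For the lower bound: the 4 vertex sets {c,g}, {b,f}, {h}, {a} are disjoint, each induces a connected subgraph, and every pair is joined by at least one edge of G. Contracting each set to a single vertex therefore yields K_{4} as a minor, and since treewidth is minor-monotone, tw(G) ≥ tw(K_{4}) = 3. Therefore the treewidth is 3.

3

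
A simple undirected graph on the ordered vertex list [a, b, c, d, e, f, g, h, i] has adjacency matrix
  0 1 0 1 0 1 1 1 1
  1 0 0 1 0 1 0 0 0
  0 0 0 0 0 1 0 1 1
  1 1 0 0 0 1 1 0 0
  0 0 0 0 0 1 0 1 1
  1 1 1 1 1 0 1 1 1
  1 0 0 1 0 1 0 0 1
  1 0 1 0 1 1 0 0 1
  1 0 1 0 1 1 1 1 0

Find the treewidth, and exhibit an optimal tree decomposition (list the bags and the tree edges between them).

Treewidth 3.
Bags: B1 = {e, f, h, i}  B2 = {a, f, h, i}  B3 = {a, f, g, i}  B4 = {a, d, f, g}  B5 = {c, f, h, i}  B6 = {a, b, d, f}
Tree: B1–B2, B2–B3, B3–B4, B1–B5, B4–B6

The largest bag has 4 vertices, giving width 3; this decomposition certifies tw(G) ≤ 3. Conversely, {a, d, f, g} is a clique of size 4, and the vertices of any clique must share a bag in every tree decomposition; so some bag has ≥ 4 vertices and tw(G) ≥ 3. Hence tw(G) = 3 exactly.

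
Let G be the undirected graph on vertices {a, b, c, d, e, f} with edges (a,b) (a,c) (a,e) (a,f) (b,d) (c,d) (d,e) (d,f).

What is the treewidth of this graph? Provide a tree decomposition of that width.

The largest bag has 3 vertices, giving width 2; this decomposition certifies tw(G) ≤ 2. The edges f–d–e–a–f form a cycle, so G is not a tree and its treewidth is at least 2. Hence tw(G) = 2 exactly.

Treewidth 2.
Bags: B1 = {a, d, f}  B2 = {a, d, e}  B3 = {a, b, d}  B4 = {a, c, d}
Tree: B1–B2, B2–B3, B3–B4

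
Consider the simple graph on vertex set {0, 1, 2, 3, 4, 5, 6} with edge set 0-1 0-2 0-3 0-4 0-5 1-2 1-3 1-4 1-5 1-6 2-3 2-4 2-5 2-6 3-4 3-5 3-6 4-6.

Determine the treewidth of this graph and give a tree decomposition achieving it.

Treewidth 4.
Bags: B1 = {0, 1, 2, 3, 5}  B2 = {0, 1, 2, 3, 4}  B3 = {1, 2, 3, 4, 6}
Tree: B1–B2, B2–B3

Every bag has size at most 5, so the width is 5 − 1 = 4 and tw(G) ≤ 4. Conversely, {0, 1, 2, 3, 4} is a clique of size 5, and the vertices of any clique must share a bag in every tree decomposition; so some bag has ≥ 5 vertices and tw(G) ≥ 4. The upper and lower bounds meet at 4, so that is the treewidth.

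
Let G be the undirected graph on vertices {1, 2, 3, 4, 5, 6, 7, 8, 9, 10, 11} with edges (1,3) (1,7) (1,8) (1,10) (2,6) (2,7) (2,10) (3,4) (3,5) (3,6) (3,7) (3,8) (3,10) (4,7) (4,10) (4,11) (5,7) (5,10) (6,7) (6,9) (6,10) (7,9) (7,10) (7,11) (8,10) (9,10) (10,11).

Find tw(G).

A width-3 tree decomposition is:
Bags: B1 = {1, 3, 7, 10}  B2 = {3, 4, 7, 10}  B3 = {4, 7, 10, 11}  B4 = {3, 6, 7, 10}  B5 = {2, 6, 7, 10}  B6 = {3, 5, 7, 10}  B7 = {1, 3, 8, 10}  B8 = {6, 7, 9, 10}
Tree: B1–B2, B2–B3, B1–B4, B4–B5, B4–B6, B1–B7, B4–B8
Every bag has size at most 4, so the width is 4 − 1 = 3 and tw(G) ≤ 3. On the other hand G contains the 4-clique {1, 3, 8, 10}. A clique must lie in a single bag of any decomposition, so no decomposition can have width below 3. Hence tw(G) = 3 exactly.

3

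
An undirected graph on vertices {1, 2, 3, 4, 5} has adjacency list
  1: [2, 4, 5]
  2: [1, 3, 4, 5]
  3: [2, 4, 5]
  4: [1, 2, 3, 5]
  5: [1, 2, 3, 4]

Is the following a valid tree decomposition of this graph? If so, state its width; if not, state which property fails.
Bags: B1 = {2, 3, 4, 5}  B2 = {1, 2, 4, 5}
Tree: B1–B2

Yes; width 3.

Vertex coverage: the bags together contain {1, 2, 3, 4, 5}, the full vertex set. Edge coverage: each edge of G has both endpoints in at least one bag. Running intersection: for every vertex, the bags containing it form a connected subtree. All three properties hold, so this is a valid tree decomposition of width max|bag| − 1 = 3, and hence tw(G) ≤ 3.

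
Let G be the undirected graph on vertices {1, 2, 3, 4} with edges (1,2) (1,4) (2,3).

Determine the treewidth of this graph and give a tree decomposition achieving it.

Each bag holds 2 vertices, so the decomposition has width 1, which upper-bounds the treewidth. G has an edge, so its treewidth is at least 1. Therefore the treewidth is 1.

Treewidth 1.
One such decomposition:
Bags: B1 = {1, 4}  B2 = {1, 2}  B3 = {2, 3}
Tree: B1–B2, B2–B3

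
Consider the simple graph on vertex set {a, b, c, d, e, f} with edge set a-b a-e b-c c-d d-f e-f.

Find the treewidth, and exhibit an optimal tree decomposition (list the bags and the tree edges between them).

Treewidth 2.
Bags: B1 = {a, b, e}  B2 = {b, e, f}  B3 = {b, d, f}  B4 = {b, c, d}
Tree: B1–B2, B2–B3, B3–B4

The largest bag has 3 vertices, giving width 2; this decomposition certifies tw(G) ≤ 2. Since b–a–e–f–d–c–b is a cycle in G, G is not acyclic. Forests are exactly the graphs of treewidth ≤ 1, so tw(G) ≥ 2. Therefore the treewidth is 2.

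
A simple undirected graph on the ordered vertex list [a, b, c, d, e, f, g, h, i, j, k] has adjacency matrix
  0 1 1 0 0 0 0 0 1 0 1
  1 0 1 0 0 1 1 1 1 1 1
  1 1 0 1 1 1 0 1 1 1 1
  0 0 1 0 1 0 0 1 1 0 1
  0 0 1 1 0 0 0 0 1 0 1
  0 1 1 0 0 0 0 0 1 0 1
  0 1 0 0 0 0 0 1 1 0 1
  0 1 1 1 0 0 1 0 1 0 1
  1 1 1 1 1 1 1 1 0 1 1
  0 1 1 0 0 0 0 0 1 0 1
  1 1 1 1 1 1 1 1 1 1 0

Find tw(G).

A width-4 tree decomposition is:
Bags: B1 = {b, c, h, i, k}  B2 = {c, d, h, i, k}  B3 = {b, c, i, j, k}  B4 = {c, d, e, i, k}  B5 = {b, g, h, i, k}  B6 = {a, b, c, i, k}  B7 = {b, c, f, i, k}
Tree: B1–B2, B1–B3, B2–B4, B1–B5, B1–B6, B1–B7
Every bag has size at most 5, so the width is 5 − 1 = 4 and tw(G) ≤ 4. For the lower bound, the 5 vertices {b, g, h, i, k} are pairwise adjacent, and any tree decomposition puts a clique entirely inside one bag — forcing width ≥ 4. The upper and lower bounds meet at 4, so that is the treewidth.

4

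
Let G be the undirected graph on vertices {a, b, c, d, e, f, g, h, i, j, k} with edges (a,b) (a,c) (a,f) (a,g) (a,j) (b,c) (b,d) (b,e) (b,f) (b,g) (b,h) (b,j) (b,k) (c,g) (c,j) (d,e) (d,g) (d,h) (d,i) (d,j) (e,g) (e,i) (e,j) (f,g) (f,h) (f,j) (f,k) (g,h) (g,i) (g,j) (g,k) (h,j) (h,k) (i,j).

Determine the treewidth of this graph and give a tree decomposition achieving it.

Treewidth 4.
One such decomposition:
Bags: B1 = {b, d, g, h, j}  B2 = {b, f, g, h, j}  B3 = {b, d, e, g, j}  B4 = {b, f, g, h, k}  B5 = {a, b, f, g, j}  B6 = {d, e, g, i, j}  B7 = {a, b, c, g, j}
Tree: B1–B2, B1–B3, B2–B4, B2–B5, B3–B6, B5–B7

Every bag has size at most 5, so the width is 5 − 1 = 4 and tw(G) ≤ 4. Conversely, {b, d, e, g, j} is a clique of size 5, and the vertices of any clique must share a bag in every tree decomposition; so some bag has ≥ 5 vertices and tw(G) ≥ 4. Therefore the treewidth is 4.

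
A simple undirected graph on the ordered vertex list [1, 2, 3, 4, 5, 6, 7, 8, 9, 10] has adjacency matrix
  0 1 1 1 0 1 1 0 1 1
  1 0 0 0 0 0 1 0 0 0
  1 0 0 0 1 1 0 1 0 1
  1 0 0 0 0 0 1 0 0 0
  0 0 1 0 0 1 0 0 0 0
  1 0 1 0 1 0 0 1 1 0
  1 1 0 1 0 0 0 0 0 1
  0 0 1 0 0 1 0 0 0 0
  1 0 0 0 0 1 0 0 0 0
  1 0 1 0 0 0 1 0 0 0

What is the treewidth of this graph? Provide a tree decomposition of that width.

Treewidth 2.
One optimal decomposition is:
Bags: B1 = {1, 3, 10}  B2 = {1, 3, 6}  B3 = {1, 7, 10}  B4 = {1, 6, 9}  B5 = {1, 2, 7}  B6 = {3, 6, 8}  B7 = {1, 4, 7}  B8 = {3, 5, 6}
Tree: B1–B2, B1–B3, B2–B4, B3–B5, B2–B6, B5–B7, B6–B8

Every bag has size at most 3, so the width is 3 − 1 = 2 and tw(G) ≤ 2. Conversely, {3, 6, 8} is a clique of size 3, and the vertices of any clique must share a bag in every tree decomposition; so some bag has ≥ 3 vertices and tw(G) ≥ 2. Therefore the treewidth is 2.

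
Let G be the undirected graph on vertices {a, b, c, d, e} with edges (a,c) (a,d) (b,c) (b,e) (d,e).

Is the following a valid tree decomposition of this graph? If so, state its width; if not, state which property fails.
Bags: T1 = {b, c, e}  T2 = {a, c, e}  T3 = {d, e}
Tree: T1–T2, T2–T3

A tree decomposition must satisfy three properties: every vertex lies in some bag; for every edge, both endpoints lie together in some bag; and for every vertex, the bags containing it form a connected subtree. Here edge (a,d) lies in no bag, so the decomposition is invalid.

No — edge (a,d) lies in no bag.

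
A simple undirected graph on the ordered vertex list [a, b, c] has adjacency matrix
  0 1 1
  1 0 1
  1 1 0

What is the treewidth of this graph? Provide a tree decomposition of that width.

Treewidth 2.
One such decomposition:
Bags: B1 = {a, b, c}
Tree: (single bag)

A single bag containing all 3 vertices is trivially a valid decomposition of width 2. On the other hand G contains the 3-clique {a, b, c}. A clique must lie in a single bag of any decomposition, so no decomposition can have width below 2. The upper and lower bounds meet at 2, so that is the treewidth.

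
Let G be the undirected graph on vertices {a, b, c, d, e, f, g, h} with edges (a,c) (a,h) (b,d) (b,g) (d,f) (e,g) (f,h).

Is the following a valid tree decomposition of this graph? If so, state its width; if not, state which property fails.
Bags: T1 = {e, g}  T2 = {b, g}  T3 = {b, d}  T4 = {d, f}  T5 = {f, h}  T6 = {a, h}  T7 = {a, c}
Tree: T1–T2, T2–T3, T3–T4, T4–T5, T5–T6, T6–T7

Every vertex of G appears in some bag (union = {a, b, c, d, e, f, g, h}); every edge is covered by a bag; and for each vertex v the set of bags containing v is connected in the bag tree. The decomposition is therefore valid. The largest bag has 2 vertices, so the width is 1.

Yes; width 1.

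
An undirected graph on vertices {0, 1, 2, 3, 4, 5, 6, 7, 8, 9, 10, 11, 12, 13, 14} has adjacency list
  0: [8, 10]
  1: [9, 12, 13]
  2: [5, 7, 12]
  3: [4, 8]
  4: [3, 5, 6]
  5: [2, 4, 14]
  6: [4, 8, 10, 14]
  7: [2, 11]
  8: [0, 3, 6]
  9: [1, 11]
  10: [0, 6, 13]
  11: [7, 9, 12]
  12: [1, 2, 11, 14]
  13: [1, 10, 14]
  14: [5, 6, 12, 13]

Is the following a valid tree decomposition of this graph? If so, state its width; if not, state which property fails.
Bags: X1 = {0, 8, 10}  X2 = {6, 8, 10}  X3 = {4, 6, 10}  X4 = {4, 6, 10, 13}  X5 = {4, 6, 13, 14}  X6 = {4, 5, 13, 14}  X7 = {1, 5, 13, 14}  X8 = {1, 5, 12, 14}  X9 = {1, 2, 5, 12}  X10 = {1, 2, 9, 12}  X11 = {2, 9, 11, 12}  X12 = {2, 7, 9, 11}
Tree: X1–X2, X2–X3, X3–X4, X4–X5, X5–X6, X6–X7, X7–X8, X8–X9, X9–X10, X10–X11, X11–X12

No — vertex 3 appears in no bag.

A tree decomposition must satisfy three properties: every vertex lies in some bag; for every edge, both endpoints lie together in some bag; and for every vertex, the bags containing it form a connected subtree. Here vertex 3 appears in no bag, so the decomposition is invalid.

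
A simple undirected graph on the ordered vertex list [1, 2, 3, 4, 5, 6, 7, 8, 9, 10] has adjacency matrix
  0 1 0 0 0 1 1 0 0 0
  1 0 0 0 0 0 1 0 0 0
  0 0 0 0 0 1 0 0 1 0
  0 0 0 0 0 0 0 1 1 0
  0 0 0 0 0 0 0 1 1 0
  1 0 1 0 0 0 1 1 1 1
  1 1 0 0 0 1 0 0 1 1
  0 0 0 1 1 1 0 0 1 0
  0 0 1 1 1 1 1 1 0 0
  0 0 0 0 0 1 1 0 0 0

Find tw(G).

A width-2 tree decomposition is:
Bags: B1 = {1, 2, 7}  B2 = {1, 6, 7}  B3 = {6, 7, 9}  B4 = {3, 6, 9}  B5 = {6, 8, 9}  B6 = {5, 8, 9}  B7 = {4, 8, 9}  B8 = {6, 7, 10}
Tree: B1–B2, B2–B3, B3–B4, B3–B5, B5–B6, B5–B7, B2–B8
Each bag holds 3 vertices, so the decomposition has width 2, which upper-bounds the treewidth. Conversely, {1, 2, 7} is a clique of size 3, and the vertices of any clique must share a bag in every tree decomposition; so some bag has ≥ 3 vertices and tw(G) ≥ 2. Therefore the treewidth is 2.

2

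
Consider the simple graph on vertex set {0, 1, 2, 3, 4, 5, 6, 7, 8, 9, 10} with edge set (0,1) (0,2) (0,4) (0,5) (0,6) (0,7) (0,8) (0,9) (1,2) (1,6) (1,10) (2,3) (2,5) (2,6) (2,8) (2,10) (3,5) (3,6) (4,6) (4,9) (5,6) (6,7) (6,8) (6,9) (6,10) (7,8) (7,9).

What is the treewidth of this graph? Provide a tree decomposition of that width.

Each bag holds 4 vertices, so the decomposition has width 3, which upper-bounds the treewidth. On the other hand G contains the 4-clique {0, 4, 6, 9}. A clique must lie in a single bag of any decomposition, so no decomposition can have width below 3. Combining the bounds, tw(G) = 3.

Treewidth 3.
One such decomposition:
Bags: B1 = {0, 6, 7, 8}  B2 = {0, 2, 6, 8}  B3 = {0, 1, 2, 6}  B4 = {0, 6, 7, 9}  B5 = {1, 2, 6, 10}  B6 = {0, 2, 5, 6}  B7 = {2, 3, 5, 6}  B8 = {0, 4, 6, 9}
Tree: B1–B2, B2–B3, B1–B4, B3–B5, B2–B6, B6–B7, B4–B8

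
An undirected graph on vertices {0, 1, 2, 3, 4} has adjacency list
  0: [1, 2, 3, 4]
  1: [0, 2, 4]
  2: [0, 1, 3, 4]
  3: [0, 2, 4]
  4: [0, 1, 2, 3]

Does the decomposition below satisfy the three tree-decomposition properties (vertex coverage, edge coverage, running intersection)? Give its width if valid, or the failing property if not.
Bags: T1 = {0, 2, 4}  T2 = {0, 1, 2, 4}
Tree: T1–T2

A tree decomposition must satisfy three properties: every vertex lies in some bag; for every edge, both endpoints lie together in some bag; and for every vertex, the bags containing it form a connected subtree. Here vertex 3 appears in no bag, so the decomposition is invalid.

No — vertex 3 appears in no bag.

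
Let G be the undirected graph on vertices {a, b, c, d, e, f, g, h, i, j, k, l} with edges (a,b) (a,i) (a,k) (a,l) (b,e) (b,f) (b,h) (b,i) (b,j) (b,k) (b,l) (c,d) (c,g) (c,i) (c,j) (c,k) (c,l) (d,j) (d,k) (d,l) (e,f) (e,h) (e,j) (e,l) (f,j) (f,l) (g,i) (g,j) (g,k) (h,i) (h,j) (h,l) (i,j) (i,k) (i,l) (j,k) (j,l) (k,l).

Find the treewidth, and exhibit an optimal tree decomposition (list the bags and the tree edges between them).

Treewidth 4.
Bags: B1 = {c, d, j, k, l}  B2 = {c, i, j, k, l}  B3 = {b, i, j, k, l}  B4 = {b, h, i, j, l}  B5 = {c, g, i, j, k}  B6 = {b, e, h, j, l}  B7 = {a, b, i, k, l}  B8 = {b, e, f, j, l}
Tree: B1–B2, B2–B3, B3–B4, B2–B5, B4–B6, B3–B7, B6–B8

Each bag holds 5 vertices, so the decomposition has width 4, which upper-bounds the treewidth. For the lower bound, the 5 vertices {c, g, i, j, k} are pairwise adjacent, and any tree decomposition puts a clique entirely inside one bag — forcing width ≥ 4. The upper and lower bounds meet at 4, so that is the treewidth.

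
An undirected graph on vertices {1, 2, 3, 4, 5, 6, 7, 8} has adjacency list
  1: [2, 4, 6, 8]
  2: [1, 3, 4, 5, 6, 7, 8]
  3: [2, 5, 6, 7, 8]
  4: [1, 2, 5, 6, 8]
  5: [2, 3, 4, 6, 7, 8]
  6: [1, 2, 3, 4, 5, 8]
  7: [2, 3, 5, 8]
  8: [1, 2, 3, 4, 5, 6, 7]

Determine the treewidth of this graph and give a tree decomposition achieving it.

The largest bag has 5 vertices, giving width 4; this decomposition certifies tw(G) ≤ 4. Conversely, {1, 2, 4, 6, 8} is a clique of size 5, and the vertices of any clique must share a bag in every tree decomposition; so some bag has ≥ 5 vertices and tw(G) ≥ 4. Therefore the treewidth is 4.

Treewidth 4.
One such decomposition:
Bags: B1 = {1, 2, 4, 6, 8}  B2 = {2, 4, 5, 6, 8}  B3 = {2, 3, 5, 6, 8}  B4 = {2, 3, 5, 7, 8}
Tree: B1–B2, B2–B3, B3–B4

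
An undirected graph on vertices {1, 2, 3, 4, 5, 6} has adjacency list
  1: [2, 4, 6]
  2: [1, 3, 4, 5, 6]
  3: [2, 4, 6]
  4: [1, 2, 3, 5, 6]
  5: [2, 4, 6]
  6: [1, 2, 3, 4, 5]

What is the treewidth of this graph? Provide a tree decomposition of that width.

Every bag has size at most 4, so the width is 4 − 1 = 3 and tw(G) ≤ 3. On the other hand G contains the 4-clique {1, 2, 4, 6}. A clique must lie in a single bag of any decomposition, so no decomposition can have width below 3. Hence tw(G) = 3 exactly.

Treewidth 3.
Bags: B1 = {2, 4, 5, 6}  B2 = {1, 2, 4, 6}  B3 = {2, 3, 4, 6}
Tree: B1–B2, B2–B3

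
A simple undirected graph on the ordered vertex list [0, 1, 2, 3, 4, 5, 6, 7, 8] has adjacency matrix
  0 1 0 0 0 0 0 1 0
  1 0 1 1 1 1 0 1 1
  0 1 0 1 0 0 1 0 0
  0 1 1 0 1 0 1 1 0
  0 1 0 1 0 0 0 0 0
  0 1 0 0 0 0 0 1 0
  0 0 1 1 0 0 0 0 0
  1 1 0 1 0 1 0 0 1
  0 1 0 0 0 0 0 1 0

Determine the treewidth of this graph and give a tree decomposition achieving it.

Each bag holds 3 vertices, so the decomposition has width 2, which upper-bounds the treewidth. Conversely, {1, 2, 3} is a clique of size 3, and the vertices of any clique must share a bag in every tree decomposition; so some bag has ≥ 3 vertices and tw(G) ≥ 2. Therefore the treewidth is 2.

Treewidth 2.
Bags: B1 = {0, 1, 7}  B2 = {1, 3, 7}  B3 = {1, 5, 7}  B4 = {1, 3, 4}  B5 = {1, 2, 3}  B6 = {2, 3, 6}  B7 = {1, 7, 8}
Tree: B1–B2, B1–B3, B2–B4, B4–B5, B5–B6, B3–B7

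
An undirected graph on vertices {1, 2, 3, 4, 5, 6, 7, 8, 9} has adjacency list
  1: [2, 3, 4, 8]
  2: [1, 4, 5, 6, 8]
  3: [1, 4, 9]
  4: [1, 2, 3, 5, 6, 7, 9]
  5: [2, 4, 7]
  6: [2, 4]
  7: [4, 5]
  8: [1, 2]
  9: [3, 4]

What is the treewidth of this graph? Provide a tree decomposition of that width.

Treewidth 2.
One optimal decomposition is:
Bags: B1 = {1, 2, 4}  B2 = {2, 4, 5}  B3 = {1, 2, 8}  B4 = {1, 3, 4}  B5 = {4, 5, 7}  B6 = {2, 4, 6}  B7 = {3, 4, 9}
Tree: B1–B2, B1–B3, B1–B4, B2–B5, B2–B6, B4–B7

Each bag holds 3 vertices, so the decomposition has width 2, which upper-bounds the treewidth. On the other hand G contains the 3-clique {1, 2, 8}. A clique must lie in a single bag of any decomposition, so no decomposition can have width below 2. Combining the bounds, tw(G) = 2.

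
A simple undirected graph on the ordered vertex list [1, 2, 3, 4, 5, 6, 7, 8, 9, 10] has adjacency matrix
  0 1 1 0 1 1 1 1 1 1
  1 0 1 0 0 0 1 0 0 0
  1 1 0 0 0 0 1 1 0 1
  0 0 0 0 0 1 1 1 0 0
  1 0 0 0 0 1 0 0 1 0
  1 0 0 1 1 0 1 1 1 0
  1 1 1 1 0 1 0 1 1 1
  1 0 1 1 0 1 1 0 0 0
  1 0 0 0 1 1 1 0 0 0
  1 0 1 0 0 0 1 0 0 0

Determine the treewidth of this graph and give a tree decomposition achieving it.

Treewidth 3.
One optimal decomposition is:
Bags: B1 = {1, 6, 7, 8}  B2 = {1, 3, 7, 8}  B3 = {1, 3, 7, 10}  B4 = {1, 6, 7, 9}  B5 = {4, 6, 7, 8}  B6 = {1, 2, 3, 7}  B7 = {1, 5, 6, 9}
Tree: B1–B2, B2–B3, B1–B4, B1–B5, B2–B6, B4–B7

Every bag has size at most 4, so the width is 4 − 1 = 3 and tw(G) ≤ 3. On the other hand G contains the 4-clique {1, 5, 6, 9}. A clique must lie in a single bag of any decomposition, so no decomposition can have width below 3. The upper and lower bounds meet at 3, so that is the treewidth.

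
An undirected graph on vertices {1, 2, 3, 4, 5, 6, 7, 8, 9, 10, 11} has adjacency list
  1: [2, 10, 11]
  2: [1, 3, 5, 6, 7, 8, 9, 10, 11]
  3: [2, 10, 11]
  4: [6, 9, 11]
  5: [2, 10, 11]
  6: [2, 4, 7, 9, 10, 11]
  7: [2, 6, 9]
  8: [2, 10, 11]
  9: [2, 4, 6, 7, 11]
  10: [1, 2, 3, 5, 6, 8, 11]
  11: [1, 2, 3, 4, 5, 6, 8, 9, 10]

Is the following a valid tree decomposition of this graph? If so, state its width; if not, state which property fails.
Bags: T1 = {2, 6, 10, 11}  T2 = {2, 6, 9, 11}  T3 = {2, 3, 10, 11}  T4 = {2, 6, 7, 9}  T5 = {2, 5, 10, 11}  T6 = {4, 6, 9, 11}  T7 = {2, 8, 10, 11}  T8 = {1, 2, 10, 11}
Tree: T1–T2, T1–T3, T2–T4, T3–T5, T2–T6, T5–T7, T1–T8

Yes; width 3.

Checking the three conditions: (i) the bags cover all of {1, 2, 3, 4, 5, 6, 7, 8, 9, 10, 11}; (ii) for each edge, some bag contains both endpoints; (iii) the bags containing any fixed vertex form a subtree. All hold, so the decomposition is valid with width 4 − 1 = 3.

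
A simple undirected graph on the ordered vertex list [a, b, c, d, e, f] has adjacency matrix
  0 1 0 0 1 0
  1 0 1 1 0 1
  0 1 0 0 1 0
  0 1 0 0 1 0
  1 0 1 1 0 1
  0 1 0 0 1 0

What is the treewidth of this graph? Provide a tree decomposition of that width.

The largest bag has 3 vertices, giving width 2; this decomposition certifies tw(G) ≤ 2. Since c–e–f–b–c is a cycle in G, G is not acyclic. Forests are exactly the graphs of treewidth ≤ 1, so tw(G) ≥ 2. The upper and lower bounds meet at 2, so that is the treewidth.

Treewidth 2.
One optimal decomposition is:
Bags: B1 = {b, c, e}  B2 = {b, e, f}  B3 = {b, d, e}  B4 = {a, b, e}
Tree: B1–B2, B2–B3, B3–B4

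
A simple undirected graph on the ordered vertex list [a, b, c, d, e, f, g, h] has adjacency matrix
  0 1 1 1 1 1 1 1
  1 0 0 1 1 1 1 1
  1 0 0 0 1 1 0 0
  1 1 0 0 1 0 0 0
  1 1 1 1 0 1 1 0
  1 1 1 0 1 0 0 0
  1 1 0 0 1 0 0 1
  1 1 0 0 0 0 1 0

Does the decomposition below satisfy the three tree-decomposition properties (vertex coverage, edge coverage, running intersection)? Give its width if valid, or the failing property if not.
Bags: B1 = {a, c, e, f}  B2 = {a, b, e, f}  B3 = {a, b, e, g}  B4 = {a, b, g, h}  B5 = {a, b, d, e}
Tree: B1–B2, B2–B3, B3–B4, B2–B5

Every vertex of G appears in some bag (union = {a, b, c, d, e, f, g, h}); every edge is covered by a bag; and for each vertex v the set of bags containing v is connected in the bag tree. The decomposition is therefore valid. The largest bag has 4 vertices, so the width is 3.

Yes; width 3.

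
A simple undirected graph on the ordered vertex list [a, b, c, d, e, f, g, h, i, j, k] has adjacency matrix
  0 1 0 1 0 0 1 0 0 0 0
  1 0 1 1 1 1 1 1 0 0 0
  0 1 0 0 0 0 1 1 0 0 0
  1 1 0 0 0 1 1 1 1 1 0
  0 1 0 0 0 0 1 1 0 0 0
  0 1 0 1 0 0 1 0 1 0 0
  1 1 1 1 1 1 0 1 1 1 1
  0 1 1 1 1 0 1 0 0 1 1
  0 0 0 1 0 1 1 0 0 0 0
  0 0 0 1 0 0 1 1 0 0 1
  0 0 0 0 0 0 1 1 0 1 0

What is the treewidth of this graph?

3

A width-3 tree decomposition is:
Bags: B1 = {b, e, g, h}  B2 = {b, d, g, h}  B3 = {a, b, d, g}  B4 = {d, g, h, j}  B5 = {b, c, g, h}  B6 = {b, d, f, g}  B7 = {d, f, g, i}  B8 = {g, h, j, k}
Tree: B1–B2, B2–B3, B2–B4, B2–B5, B2–B6, B6–B7, B4–B8
Each bag holds 4 vertices, so the decomposition has width 3, which upper-bounds the treewidth. On the other hand G contains the 4-clique {d, g, h, j}. A clique must lie in a single bag of any decomposition, so no decomposition can have width below 3. Hence tw(G) = 3 exactly.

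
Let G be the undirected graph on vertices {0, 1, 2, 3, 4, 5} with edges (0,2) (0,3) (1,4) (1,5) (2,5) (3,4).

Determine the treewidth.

A width-2 tree decomposition is:
Bags: B1 = {1, 2, 5}  B2 = {0, 1, 2}  B3 = {0, 1, 3}  B4 = {1, 3, 4}
Tree: B1–B2, B2–B3, B3–B4
The largest bag has 3 vertices, giving width 2; this decomposition certifies tw(G) ≤ 2. Since 1–5–2–0–3–4–1 is a cycle in G, G is not acyclic. Forests are exactly the graphs of treewidth ≤ 1, so tw(G) ≥ 2. The upper and lower bounds meet at 2, so that is the treewidth.

2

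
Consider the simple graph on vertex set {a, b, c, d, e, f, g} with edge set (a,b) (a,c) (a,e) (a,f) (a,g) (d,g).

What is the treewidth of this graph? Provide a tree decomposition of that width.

Treewidth 1.
Bags: B1 = {a, g}  B2 = {d, g}  B3 = {a, e}  B4 = {a, f}  B5 = {a, c}  B6 = {a, b}
Tree: B1–B2, B1–B3, B3–B4, B3–B5, B4–B6

The largest bag has 2 vertices, giving width 1; this decomposition certifies tw(G) ≤ 1. Since G has at least one edge (e.g. a–g), it is not an edgeless graph, so tw(G) ≥ 1. The upper and lower bounds meet at 1, so that is the treewidth.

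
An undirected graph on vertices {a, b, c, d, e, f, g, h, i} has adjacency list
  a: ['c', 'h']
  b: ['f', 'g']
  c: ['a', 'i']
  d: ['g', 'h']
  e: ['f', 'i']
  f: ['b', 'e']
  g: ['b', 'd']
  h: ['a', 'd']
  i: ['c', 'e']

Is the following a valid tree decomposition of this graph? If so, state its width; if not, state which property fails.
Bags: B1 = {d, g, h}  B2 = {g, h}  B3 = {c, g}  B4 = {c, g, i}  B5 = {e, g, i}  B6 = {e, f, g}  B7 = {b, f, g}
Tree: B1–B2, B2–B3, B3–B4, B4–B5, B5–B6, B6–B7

A tree decomposition must satisfy three properties: every vertex lies in some bag; for every edge, both endpoints lie together in some bag; and for every vertex, the bags containing it form a connected subtree. Here vertex a appears in no bag, so the decomposition is invalid.

No — vertex a appears in no bag.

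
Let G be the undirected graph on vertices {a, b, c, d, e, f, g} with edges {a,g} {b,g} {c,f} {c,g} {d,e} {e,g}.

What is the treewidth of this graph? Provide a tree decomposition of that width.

Treewidth 1.
Bags: B1 = {b, g}  B2 = {a, g}  B3 = {c, g}  B4 = {c, f}  B5 = {e, g}  B6 = {d, e}
Tree: B1–B2, B2–B3, B3–B4, B2–B5, B5–B6

The largest bag has 2 vertices, giving width 1; this decomposition certifies tw(G) ≤ 1. G has an edge, so its treewidth is at least 1. Therefore the treewidth is 1.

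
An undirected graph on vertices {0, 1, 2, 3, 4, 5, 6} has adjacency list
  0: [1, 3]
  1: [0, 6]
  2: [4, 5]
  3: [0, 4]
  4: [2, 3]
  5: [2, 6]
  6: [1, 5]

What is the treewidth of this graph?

A width-2 tree decomposition is:
Bags: B1 = {2, 4, 5}  B2 = {4, 5, 6}  B3 = {1, 4, 6}  B4 = {0, 1, 4}  B5 = {0, 3, 4}
Tree: B1–B2, B2–B3, B3–B4, B4–B5
The largest bag has 3 vertices, giving width 2; this decomposition certifies tw(G) ≤ 2. The edges 4–2–5–6–1–0–3–4 form a cycle, so G is not a tree and its treewidth is at least 2. Hence tw(G) = 2 exactly.

2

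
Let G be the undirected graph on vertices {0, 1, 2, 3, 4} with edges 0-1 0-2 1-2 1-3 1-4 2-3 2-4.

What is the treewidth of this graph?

2

A width-2 tree decomposition is:
Bags: B1 = {1, 2, 4}  B2 = {0, 1, 2}  B3 = {1, 2, 3}
Tree: B1–B2, B2–B3
The largest bag has 3 vertices, giving width 2; this decomposition certifies tw(G) ≤ 2. For the lower bound, the 3 vertices {0, 1, 2} are pairwise adjacent, and any tree decomposition puts a clique entirely inside one bag — forcing width ≥ 2. The upper and lower bounds meet at 2, so that is the treewidth.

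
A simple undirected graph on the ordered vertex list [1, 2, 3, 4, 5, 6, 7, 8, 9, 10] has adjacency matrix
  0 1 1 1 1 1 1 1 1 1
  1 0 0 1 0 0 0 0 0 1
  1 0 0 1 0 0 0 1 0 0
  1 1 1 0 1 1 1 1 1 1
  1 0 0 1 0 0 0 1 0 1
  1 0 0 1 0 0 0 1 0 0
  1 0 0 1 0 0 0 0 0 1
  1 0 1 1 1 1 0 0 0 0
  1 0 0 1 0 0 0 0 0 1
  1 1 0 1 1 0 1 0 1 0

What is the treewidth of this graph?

3

A width-3 tree decomposition is:
Bags: B1 = {1, 4, 5, 8}  B2 = {1, 3, 4, 8}  B3 = {1, 4, 5, 10}  B4 = {1, 4, 7, 10}  B5 = {1, 2, 4, 10}  B6 = {1, 4, 9, 10}  B7 = {1, 4, 6, 8}
Tree: B1–B2, B1–B3, B3–B4, B4–B5, B3–B6, B1–B7
The largest bag has 4 vertices, giving width 3; this decomposition certifies tw(G) ≤ 3. For the lower bound, the 4 vertices {1, 3, 4, 8} are pairwise adjacent, and any tree decomposition puts a clique entirely inside one bag — forcing width ≥ 3. Combining the bounds, tw(G) = 3.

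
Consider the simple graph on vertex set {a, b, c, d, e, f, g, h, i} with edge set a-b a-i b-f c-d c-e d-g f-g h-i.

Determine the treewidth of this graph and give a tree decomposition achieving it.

Treewidth 1.
Bags: B1 = {c, e}  B2 = {c, d}  B3 = {d, g}  B4 = {f, g}  B5 = {b, f}  B6 = {a, b}  B7 = {a, i}  B8 = {h, i}
Tree: B1–B2, B2–B3, B3–B4, B4–B5, B5–B6, B6–B7, B7–B8

Every bag has size at most 2, so the width is 2 − 1 = 1 and tw(G) ≤ 1. Any graph with an edge has treewidth ≥ 1, and G has the edge e–c. Combining the bounds, tw(G) = 1.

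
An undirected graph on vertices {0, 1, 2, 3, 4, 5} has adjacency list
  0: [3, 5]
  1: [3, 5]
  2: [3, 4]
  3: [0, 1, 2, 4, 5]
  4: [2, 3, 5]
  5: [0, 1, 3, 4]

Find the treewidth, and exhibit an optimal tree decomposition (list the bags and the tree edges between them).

Each bag holds 3 vertices, so the decomposition has width 2, which upper-bounds the treewidth. For the lower bound, the 3 vertices {2, 3, 4} are pairwise adjacent, and any tree decomposition puts a clique entirely inside one bag — forcing width ≥ 2. Hence tw(G) = 2 exactly.

Treewidth 2.
One such decomposition:
Bags: B1 = {2, 3, 4}  B2 = {3, 4, 5}  B3 = {0, 3, 5}  B4 = {1, 3, 5}
Tree: B1–B2, B2–B3, B3–B4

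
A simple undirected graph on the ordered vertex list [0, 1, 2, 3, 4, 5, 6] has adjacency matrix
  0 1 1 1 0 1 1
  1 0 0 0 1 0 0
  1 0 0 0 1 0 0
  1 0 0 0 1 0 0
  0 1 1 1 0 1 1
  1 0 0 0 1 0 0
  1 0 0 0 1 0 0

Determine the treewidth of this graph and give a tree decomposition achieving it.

Treewidth 2.
One such decomposition:
Bags: B1 = {0, 4, 5}  B2 = {0, 4, 6}  B3 = {0, 1, 4}  B4 = {0, 3, 4}  B5 = {0, 2, 4}
Tree: B1–B2, B2–B3, B3–B4, B4–B5

Every bag has size at most 3, so the width is 3 − 1 = 2 and tw(G) ≤ 2. For the lower bound, G contains the cycle 4–5–0–6–4, so G is not a forest; only forests have treewidth ≤ 1, hence tw(G) ≥ 2. The upper and lower bounds meet at 2, so that is the treewidth.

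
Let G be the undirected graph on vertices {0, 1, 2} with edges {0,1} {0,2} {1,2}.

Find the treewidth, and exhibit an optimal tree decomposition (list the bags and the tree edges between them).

Treewidth 2.
One such decomposition:
Bags: B1 = {0, 1, 2}
Tree: (single bag)

With just one bag of size 3, the width is 3 − 1 = 2, so tw(G) ≤ 2. Conversely, {0, 1, 2} is a clique of size 3, and the vertices of any clique must share a bag in every tree decomposition; so some bag has ≥ 3 vertices and tw(G) ≥ 2. The upper and lower bounds meet at 2, so that is the treewidth.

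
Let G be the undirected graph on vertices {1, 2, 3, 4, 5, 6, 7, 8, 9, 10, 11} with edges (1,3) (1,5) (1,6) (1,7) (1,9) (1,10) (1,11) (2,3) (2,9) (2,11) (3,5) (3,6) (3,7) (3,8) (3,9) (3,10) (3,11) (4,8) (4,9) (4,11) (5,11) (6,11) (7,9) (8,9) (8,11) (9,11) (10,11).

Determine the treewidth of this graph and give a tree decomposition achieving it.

Treewidth 3.
One such decomposition:
Bags: B1 = {1, 3, 6, 11}  B2 = {1, 3, 10, 11}  B3 = {1, 3, 9, 11}  B4 = {3, 8, 9, 11}  B5 = {2, 3, 9, 11}  B6 = {4, 8, 9, 11}  B7 = {1, 3, 5, 11}  B8 = {1, 3, 7, 9}
Tree: B1–B2, B1–B3, B3–B4, B3–B5, B4–B6, B1–B7, B3–B8

The largest bag has 4 vertices, giving width 3; this decomposition certifies tw(G) ≤ 3. Conversely, {3, 8, 9, 11} is a clique of size 4, and the vertices of any clique must share a bag in every tree decomposition; so some bag has ≥ 4 vertices and tw(G) ≥ 3. Hence tw(G) = 3 exactly.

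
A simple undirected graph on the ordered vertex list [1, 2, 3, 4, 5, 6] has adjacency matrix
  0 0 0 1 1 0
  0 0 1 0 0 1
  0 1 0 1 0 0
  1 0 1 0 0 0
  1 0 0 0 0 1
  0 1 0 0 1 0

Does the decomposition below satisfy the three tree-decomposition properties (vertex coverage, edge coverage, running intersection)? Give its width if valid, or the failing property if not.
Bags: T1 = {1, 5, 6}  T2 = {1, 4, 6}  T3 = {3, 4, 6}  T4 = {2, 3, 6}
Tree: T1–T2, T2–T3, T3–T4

Yes; width 2.

Every vertex of G appears in some bag (union = {1, 2, 3, 4, 5, 6}); every edge is covered by a bag; and for each vertex v the set of bags containing v is connected in the bag tree. The decomposition is therefore valid. The largest bag has 3 vertices, so the width is 2.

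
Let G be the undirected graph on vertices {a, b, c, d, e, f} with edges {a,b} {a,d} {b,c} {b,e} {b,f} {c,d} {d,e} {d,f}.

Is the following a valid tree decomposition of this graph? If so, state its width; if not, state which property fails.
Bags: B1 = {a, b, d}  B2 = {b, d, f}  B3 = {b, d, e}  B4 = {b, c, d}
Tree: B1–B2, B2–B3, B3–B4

Checking the three conditions: (i) the bags cover all of {a, b, c, d, e, f}; (ii) for each edge, some bag contains both endpoints; (iii) the bags containing any fixed vertex form a subtree. All hold, so the decomposition is valid with width 3 − 1 = 2.

Yes; width 2.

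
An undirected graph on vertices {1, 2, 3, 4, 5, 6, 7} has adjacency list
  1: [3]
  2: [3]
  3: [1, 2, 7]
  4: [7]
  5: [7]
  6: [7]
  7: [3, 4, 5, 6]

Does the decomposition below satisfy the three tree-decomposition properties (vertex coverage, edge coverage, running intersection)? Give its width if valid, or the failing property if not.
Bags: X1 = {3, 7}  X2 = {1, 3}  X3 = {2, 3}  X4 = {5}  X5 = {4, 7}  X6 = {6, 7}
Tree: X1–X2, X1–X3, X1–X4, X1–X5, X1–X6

No — edge (7,5) lies in no bag.

A tree decomposition must satisfy three properties: every vertex lies in some bag; for every edge, both endpoints lie together in some bag; and for every vertex, the bags containing it form a connected subtree. Here edge (7,5) lies in no bag, so the decomposition is invalid.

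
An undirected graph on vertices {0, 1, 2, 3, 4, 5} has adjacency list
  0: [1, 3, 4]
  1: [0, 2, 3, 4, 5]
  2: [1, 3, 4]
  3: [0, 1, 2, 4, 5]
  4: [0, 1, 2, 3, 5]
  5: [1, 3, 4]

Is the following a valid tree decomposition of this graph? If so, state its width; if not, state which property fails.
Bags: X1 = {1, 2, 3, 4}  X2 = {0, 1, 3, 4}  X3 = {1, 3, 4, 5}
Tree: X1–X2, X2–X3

Yes; width 3.

Vertex coverage: the bags together contain {0, 1, 2, 3, 4, 5}, the full vertex set. Edge coverage: each edge of G has both endpoints in at least one bag. Running intersection: for every vertex, the bags containing it form a connected subtree. All three properties hold, so this is a valid tree decomposition of width max|bag| − 1 = 3, and hence tw(G) ≤ 3.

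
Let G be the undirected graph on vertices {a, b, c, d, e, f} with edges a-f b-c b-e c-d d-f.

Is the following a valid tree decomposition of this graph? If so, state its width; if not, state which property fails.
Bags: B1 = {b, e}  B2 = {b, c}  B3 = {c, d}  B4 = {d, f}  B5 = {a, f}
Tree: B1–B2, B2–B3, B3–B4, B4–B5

Yes; width 1.

Every vertex of G appears in some bag (union = {a, b, c, d, e, f}); every edge is covered by a bag; and for each vertex v the set of bags containing v is connected in the bag tree. The decomposition is therefore valid. The largest bag has 2 vertices, so the width is 1.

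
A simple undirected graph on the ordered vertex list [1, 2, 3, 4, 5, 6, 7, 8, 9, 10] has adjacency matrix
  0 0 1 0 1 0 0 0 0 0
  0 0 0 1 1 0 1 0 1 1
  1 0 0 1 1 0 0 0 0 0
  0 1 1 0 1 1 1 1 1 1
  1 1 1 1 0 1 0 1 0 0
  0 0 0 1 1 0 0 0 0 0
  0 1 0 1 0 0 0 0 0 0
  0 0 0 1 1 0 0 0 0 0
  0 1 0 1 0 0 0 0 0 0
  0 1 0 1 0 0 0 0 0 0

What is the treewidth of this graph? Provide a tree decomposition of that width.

Every bag has size at most 3, so the width is 3 − 1 = 2 and tw(G) ≤ 2. On the other hand G contains the 3-clique {1, 3, 5}. A clique must lie in a single bag of any decomposition, so no decomposition can have width below 2. Hence tw(G) = 2 exactly.

Treewidth 2.
Bags: B1 = {2, 4, 10}  B2 = {2, 4, 5}  B3 = {3, 4, 5}  B4 = {4, 5, 8}  B5 = {2, 4, 9}  B6 = {2, 4, 7}  B7 = {1, 3, 5}  B8 = {4, 5, 6}
Tree: B1–B2, B2–B3, B3–B4, B1–B5, B5–B6, B3–B7, B2–B8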